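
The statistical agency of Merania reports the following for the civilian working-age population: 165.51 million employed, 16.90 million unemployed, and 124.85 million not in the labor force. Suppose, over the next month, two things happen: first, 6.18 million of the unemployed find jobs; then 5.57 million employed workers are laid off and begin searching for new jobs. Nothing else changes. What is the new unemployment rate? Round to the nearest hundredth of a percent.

Initially, labor force = 165.51 + 16.90 = 182.41 million, so u = 16.90/182.41 = 9.26%.
After the first change, unemployed falls and employed rises by 6.18; labor force unchanged → E = 171.69, U = 10.72, labor force = 182.41 million.
After the second change, employed falls and unemployed rises by 5.57; labor force unchanged → E = 166.12, U = 16.29, labor force = 182.41 million.
New unemployment rate = 16.29 / 182.41 = 8.93%.

New unemployment rate ≈ 8.93%.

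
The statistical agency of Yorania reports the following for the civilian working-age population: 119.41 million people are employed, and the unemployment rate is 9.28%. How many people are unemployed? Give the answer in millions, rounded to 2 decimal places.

Let U be the number unemployed. The labor force is E + U, and U/(E+U) = 0.0928.
So U = 0.0928 × 119.41 / (1 − 0.0928) = 11.0812 / 0.9072 ≈ 12.21 million.

About 12.21 million are unemployed.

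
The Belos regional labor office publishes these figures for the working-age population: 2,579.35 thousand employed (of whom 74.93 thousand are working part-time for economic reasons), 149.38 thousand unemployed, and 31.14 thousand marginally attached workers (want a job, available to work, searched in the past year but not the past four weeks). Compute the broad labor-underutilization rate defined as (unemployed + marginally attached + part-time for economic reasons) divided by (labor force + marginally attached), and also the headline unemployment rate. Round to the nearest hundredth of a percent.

Broad underutilization rate ≈ 9.26%; headline unemployment rate ≈ 5.47%.

Labor force = 2,579.35 + 149.38 = 2,728.73 thousand.
Numerator = 149.38 + 31.14 + 74.93 = 255.45 thousand.
Denominator = 2,728.73 + 31.14 = 2,759.87 thousand.
Broad rate = 255.45 / 2,759.87 = 9.26%.
Headline unemployment rate = 149.38 / 2,728.73 = 5.47%.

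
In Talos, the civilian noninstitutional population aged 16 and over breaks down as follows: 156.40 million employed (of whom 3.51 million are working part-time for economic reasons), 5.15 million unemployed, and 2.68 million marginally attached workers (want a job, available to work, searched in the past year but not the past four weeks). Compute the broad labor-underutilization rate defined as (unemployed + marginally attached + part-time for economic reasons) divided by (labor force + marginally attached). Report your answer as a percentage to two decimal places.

Labor force = 156.40 + 5.15 = 161.55 million.
Numerator = 5.15 + 2.68 + 3.51 = 11.34 million.
Denominator = 161.55 + 2.68 = 164.23 million.
Broad rate = 11.34 / 164.23 = 6.90%.

Broad underutilization rate ≈ 6.90%.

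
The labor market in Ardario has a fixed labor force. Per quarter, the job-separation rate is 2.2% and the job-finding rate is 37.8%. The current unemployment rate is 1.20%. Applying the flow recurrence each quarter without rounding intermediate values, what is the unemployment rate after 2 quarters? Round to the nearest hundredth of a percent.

With a fixed labor force, u_{t+1} = u_t + s·(1−u_t) − f·u_t = u_t·(1−s−f) + s.
Here 1−s−f = 0.600 and s = 0.022.
u_1 = 0.012000 × 0.600 + 0.022 = 0.029200.
u_2 = 0.029200 × 0.600 + 0.022 = 0.039520.

Unemployment rate after two quarters ≈ 3.95%.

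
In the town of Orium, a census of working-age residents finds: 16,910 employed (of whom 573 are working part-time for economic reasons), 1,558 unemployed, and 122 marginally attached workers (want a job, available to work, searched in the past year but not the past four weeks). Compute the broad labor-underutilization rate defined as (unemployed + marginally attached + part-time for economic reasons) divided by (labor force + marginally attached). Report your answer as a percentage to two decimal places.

Labor force = 16,910 + 1,558 = 18,468.
Numerator = 1,558 + 122 + 573 = 2,253.
Denominator = 18,468 + 122 = 18,590.
Broad rate = 2,253 / 18,590 = 12.12%.

Broad underutilization rate ≈ 12.12%.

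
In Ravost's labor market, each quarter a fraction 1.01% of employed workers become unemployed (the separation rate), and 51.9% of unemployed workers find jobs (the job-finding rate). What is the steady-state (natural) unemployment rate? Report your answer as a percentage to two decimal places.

At steady state the flows balance: s·E = f·U, so U/(E+U) = s/(s+f).
u* = 1.01 / (1.01 + 51.9) = 1.01 / 52.91 = 1.91%.

Steady-state unemployment rate ≈ 1.91%.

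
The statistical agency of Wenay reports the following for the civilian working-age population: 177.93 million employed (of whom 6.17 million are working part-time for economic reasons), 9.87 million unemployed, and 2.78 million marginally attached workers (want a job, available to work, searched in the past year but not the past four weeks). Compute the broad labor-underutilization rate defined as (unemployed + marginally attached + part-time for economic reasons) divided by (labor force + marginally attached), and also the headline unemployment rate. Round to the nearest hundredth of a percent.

Broad underutilization rate ≈ 9.88%; headline unemployment rate ≈ 5.26%.

Labor force = 177.93 + 9.87 = 187.80 million.
Numerator = 9.87 + 2.78 + 6.17 = 18.82 million.
Denominator = 187.80 + 2.78 = 190.58 million.
Broad rate = 18.82 / 190.58 = 9.88%.
Headline unemployment rate = 9.87 / 187.80 = 5.26%.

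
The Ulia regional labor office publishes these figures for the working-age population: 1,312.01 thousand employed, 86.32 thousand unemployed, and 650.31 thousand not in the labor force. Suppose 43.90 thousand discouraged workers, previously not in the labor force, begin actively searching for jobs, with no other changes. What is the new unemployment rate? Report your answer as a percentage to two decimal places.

Initially, labor force = 1,312.01 + 86.32 = 1,398.33 thousand, so u = 86.32/1,398.33 = 6.17%.
After the change, unemployed and labor force both rise by 43.90 → E = 1,312.01, U = 130.22, labor force = 1,442.23 thousand.
New unemployment rate = 130.22 / 1,442.23 = 9.03%.

New unemployment rate ≈ 9.03%.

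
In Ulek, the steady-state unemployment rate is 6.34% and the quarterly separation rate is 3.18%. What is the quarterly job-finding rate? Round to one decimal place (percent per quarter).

From u* = s/(s+f): f = s·(1−u)/u.
f = 3.18 × (1 − 0.0634) / 0.0634 = 2.9784 / 0.0634 ≈ 47.0% per quarter.

Job-finding rate ≈ 47.0% per quarter.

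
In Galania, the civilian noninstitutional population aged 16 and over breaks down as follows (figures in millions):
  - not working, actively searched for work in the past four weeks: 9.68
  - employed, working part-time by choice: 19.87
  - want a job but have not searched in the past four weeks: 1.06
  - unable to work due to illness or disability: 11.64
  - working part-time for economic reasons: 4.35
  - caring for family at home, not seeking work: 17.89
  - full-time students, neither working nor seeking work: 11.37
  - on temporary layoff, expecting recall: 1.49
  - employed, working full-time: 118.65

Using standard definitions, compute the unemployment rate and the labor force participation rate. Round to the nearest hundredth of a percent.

Employed = 19.87 + 4.35 + 118.65 = 142.87 million (anyone who worked, including part-time for economic reasons, counts as employed).
Unemployed = 9.68 + 1.49 = 11.17 million (jobless and actively searching, or on temporary layoff).
Labor force = 142.87 + 11.17 = 154.04 million.
Not in labor force = 1.06 + 11.64 + 17.89 + 11.37 = 41.96 million (those not working and not actively searching are outside the labor force — including those who want a job but have given up searching).
Civilian working-age population = 154.04 + 41.96 = 196.00 million.
Unemployment rate = 11.17 / 154.04 = 7.25%.
Labor force participation rate = 154.04 / 196.00 = 78.59%.

Unemployment rate ≈ 7.25%; labor force participation rate ≈ 78.59%.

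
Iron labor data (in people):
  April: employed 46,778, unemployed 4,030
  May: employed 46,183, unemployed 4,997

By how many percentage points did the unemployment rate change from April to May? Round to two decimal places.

April: labor force = 46,778 + 4,030 = 50,808; u = 4,030/50,808 = 7.93%.
May: labor force = 46,183 + 4,997 = 51,180; u = 4,997/51,180 = 9.76%.
Change = 9.76% − 7.93% = +1.83 pp.

The unemployment rate changed by +1.83 percentage points.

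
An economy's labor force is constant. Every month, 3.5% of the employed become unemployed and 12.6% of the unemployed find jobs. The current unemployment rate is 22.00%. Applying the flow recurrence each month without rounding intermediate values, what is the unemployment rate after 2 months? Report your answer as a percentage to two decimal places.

Unemployment rate after two months ≈ 21.92%.

With a fixed labor force, u_{t+1} = u_t + s·(1−u_t) − f·u_t = u_t·(1−s−f) + s.
Here 1−s−f = 0.839 and s = 0.035.
u_1 = 0.220000 × 0.839 + 0.035 = 0.219580.
u_2 = 0.219580 × 0.839 + 0.035 = 0.219228.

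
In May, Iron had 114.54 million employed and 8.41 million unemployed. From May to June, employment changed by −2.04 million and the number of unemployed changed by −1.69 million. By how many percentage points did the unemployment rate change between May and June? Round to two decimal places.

The unemployment rate changed by −1.20 percentage points.

May: labor force = 114.54 + 8.41 = 122.95; u = 8.41/122.95 = 6.84%.
June: labor force = 112.50 + 6.72 = 119.22; u = 6.72/119.22 = 5.64%.
Change = 5.64% − 6.84% = −1.20 pp.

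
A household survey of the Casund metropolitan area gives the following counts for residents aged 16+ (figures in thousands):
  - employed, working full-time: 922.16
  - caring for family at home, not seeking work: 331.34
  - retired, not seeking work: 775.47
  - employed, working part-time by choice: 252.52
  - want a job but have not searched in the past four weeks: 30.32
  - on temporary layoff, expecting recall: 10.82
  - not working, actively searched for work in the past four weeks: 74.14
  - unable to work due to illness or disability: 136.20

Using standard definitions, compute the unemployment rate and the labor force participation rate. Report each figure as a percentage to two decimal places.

Unemployment rate ≈ 6.74%; labor force participation rate ≈ 49.73%.

Employed = 922.16 + 252.52 = 1,174.68 thousand.
Unemployed = 10.82 + 74.14 = 84.96 thousand (jobless and actively searching, or on temporary layoff).
Labor force = 1,174.68 + 84.96 = 1,259.64 thousand.
Not in labor force = 331.34 + 775.47 + 30.32 + 136.20 = 1,273.33 thousand (those not working and not actively searching are outside the labor force — including those who want a job but have given up searching).
Civilian working-age population = 1,259.64 + 1,273.33 = 2,532.97 thousand.
Unemployment rate = 84.96 / 1,259.64 = 6.74%.
Labor force participation rate = 1,259.64 / 2,532.97 = 49.73%.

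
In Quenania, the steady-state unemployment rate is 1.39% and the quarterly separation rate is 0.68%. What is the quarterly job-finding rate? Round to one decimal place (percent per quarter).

Job-finding rate ≈ 48.2% per quarter.

From u* = s/(s+f): f = s·(1−u)/u.
f = 0.68 × (1 − 0.0139) / 0.0139 = 0.6705 / 0.0139 ≈ 48.2% per quarter.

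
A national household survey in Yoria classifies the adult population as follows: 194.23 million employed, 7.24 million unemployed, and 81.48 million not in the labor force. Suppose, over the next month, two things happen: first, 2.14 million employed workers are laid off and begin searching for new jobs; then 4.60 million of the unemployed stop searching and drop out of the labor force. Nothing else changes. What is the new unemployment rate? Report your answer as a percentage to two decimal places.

Initially, labor force = 194.23 + 7.24 = 201.47 million, so u = 7.24/201.47 = 3.59%.
After the first change, employed falls and unemployed rises by 2.14; labor force unchanged → E = 192.09, U = 9.38, labor force = 201.47 million.
After the second change, unemployed and labor force both fall by 4.60 → E = 192.09, U = 4.78, labor force = 196.87 million.
New unemployment rate = 4.78 / 196.87 = 2.43%.

New unemployment rate ≈ 2.43%.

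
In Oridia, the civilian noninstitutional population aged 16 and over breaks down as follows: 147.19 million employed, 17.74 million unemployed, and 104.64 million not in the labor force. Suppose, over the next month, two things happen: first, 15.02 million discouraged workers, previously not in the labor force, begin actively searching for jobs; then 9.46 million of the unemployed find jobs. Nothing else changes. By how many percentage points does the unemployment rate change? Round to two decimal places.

Initially, labor force = 147.19 + 17.74 = 164.93 million, so u = 17.74/164.93 = 10.76%.
After the first change, unemployed and labor force both rise by 15.02 → E = 147.19, U = 32.76, labor force = 179.95 million.
After the second change, unemployed falls and employed rises by 9.46; labor force unchanged → E = 156.65, U = 23.30, labor force = 179.95 million.
New unemployment rate = 23.30 / 179.95 = 12.95%.
Change = 12.95% − 10.76% = +2.19 percentage points.

The unemployment rate changes by +2.19 percentage points.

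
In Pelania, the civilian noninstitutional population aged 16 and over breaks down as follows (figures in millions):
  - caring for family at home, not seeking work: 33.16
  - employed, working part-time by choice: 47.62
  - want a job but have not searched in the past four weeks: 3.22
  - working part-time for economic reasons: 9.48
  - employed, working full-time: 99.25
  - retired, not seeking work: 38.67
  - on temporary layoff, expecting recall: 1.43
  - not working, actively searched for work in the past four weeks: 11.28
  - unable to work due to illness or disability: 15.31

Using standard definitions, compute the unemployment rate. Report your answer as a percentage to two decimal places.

Employed = 47.62 + 9.48 + 99.25 = 156.35 million (anyone who worked, including part-time for economic reasons, counts as employed).
Unemployed = 1.43 + 11.28 = 12.71 million (jobless and actively searching, or on temporary layoff).
Labor force = 156.35 + 12.71 = 169.06 million.
Unemployment rate = 12.71 / 169.06 = 7.52%.

Unemployment rate ≈ 7.52%.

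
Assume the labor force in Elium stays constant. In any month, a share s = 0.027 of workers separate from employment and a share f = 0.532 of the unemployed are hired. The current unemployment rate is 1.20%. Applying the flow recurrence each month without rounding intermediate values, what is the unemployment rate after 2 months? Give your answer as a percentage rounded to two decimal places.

With a fixed labor force, u_{t+1} = u_t + s·(1−u_t) − f·u_t = u_t·(1−s−f) + s.
Here 1−s−f = 0.441 and s = 0.027.
u_1 = 0.012000 × 0.441 + 0.027 = 0.032292.
u_2 = 0.032292 × 0.441 + 0.027 = 0.041241.

Unemployment rate after two months ≈ 4.12%.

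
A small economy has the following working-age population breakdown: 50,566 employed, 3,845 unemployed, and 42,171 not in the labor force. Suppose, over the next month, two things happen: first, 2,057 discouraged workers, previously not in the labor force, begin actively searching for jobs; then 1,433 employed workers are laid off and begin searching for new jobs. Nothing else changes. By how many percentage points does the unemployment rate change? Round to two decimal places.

The unemployment rate changes by +5.92 percentage points.

Initially, labor force = 50,566 + 3,845 = 54,411, so u = 3,845/54,411 = 7.07%.
After the first change, unemployed and labor force both rise by 2,057 → E = 50,566, U = 5,902, labor force = 56,468.
After the second change, employed falls and unemployed rises by 1,433; labor force unchanged → E = 49,133, U = 7,335, labor force = 56,468.
New unemployment rate = 7,335 / 56,468 = 12.99%.
Change = 12.99% − 7.07% = +5.92 percentage points.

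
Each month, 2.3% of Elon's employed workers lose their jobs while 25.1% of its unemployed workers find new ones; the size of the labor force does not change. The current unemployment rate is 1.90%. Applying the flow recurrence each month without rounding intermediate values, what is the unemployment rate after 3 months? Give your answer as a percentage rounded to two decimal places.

Unemployment rate after three months ≈ 5.91%.

With a fixed labor force, u_{t+1} = u_t + s·(1−u_t) − f·u_t = u_t·(1−s−f) + s.
Here 1−s−f = 0.726 and s = 0.023.
u_1 = 0.019000 × 0.726 + 0.023 = 0.036794.
u_2 = 0.036794 × 0.726 + 0.023 = 0.049712.
u_3 = 0.049712 × 0.726 + 0.023 = 0.059091.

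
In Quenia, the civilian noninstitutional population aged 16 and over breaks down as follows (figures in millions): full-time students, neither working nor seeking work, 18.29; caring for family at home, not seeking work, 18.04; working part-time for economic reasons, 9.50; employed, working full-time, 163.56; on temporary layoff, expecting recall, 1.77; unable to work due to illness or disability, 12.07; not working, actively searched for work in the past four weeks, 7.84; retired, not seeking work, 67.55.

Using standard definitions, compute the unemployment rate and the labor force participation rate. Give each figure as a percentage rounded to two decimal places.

Employed = 9.50 + 163.56 = 173.06 million (anyone who worked, including part-time for economic reasons, counts as employed).
Unemployed = 1.77 + 7.84 = 9.61 million (jobless and actively searching, or on temporary layoff).
Labor force = 173.06 + 9.61 = 182.67 million.
Not in labor force = 18.29 + 18.04 + 12.07 + 67.55 = 115.95 million (those not working and not actively searching are outside the labor force).
Civilian working-age population = 182.67 + 115.95 = 298.62 million.
Unemployment rate = 9.61 / 182.67 = 5.26%.
Labor force participation rate = 182.67 / 298.62 = 61.17%.

Unemployment rate ≈ 5.26%; labor force participation rate ≈ 61.17%.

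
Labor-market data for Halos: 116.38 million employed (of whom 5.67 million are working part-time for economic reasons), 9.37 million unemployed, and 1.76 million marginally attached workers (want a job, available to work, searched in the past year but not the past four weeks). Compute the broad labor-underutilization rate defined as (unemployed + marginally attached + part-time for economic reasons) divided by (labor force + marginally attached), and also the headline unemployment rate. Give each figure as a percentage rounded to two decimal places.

Labor force = 116.38 + 9.37 = 125.75 million.
Numerator = 9.37 + 1.76 + 5.67 = 16.80 million.
Denominator = 125.75 + 1.76 = 127.51 million.
Broad rate = 16.80 / 127.51 = 13.18%.
Headline unemployment rate = 9.37 / 125.75 = 7.45%.

Broad underutilization rate ≈ 13.18%; headline unemployment rate ≈ 7.45%.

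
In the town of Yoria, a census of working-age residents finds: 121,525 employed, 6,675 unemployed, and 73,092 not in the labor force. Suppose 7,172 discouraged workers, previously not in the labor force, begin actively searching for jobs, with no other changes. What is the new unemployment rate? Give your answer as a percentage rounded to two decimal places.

New unemployment rate ≈ 10.23%.

Initially, labor force = 121,525 + 6,675 = 128,200, so u = 6,675/128,200 = 5.21%.
After the change, unemployed and labor force both rise by 7,172 → E = 121,525, U = 13,847, labor force = 135,372.
New unemployment rate = 13,847 / 135,372 = 10.23%.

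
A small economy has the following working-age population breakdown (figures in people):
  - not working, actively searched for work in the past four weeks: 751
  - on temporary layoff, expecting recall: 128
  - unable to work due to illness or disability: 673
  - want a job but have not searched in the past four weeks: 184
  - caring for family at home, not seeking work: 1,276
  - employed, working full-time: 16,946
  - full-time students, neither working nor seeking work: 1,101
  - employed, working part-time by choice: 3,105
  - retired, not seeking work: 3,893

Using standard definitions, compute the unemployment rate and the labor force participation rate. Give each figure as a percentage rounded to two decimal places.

Employed = 16,946 + 3,105 = 20,051.
Unemployed = 751 + 128 = 879 (jobless and actively searching, or on temporary layoff).
Labor force = 20,051 + 879 = 20,930.
Not in labor force = 673 + 184 + 1,276 + 1,101 + 3,893 = 7,127 (those not working and not actively searching are outside the labor force — including those who want a job but have given up searching).
Civilian working-age population = 20,930 + 7,127 = 28,057.
Unemployment rate = 879 / 20,930 = 4.20%.
Labor force participation rate = 20,930 / 28,057 = 74.60%.

Unemployment rate ≈ 4.20%; labor force participation rate ≈ 74.60%.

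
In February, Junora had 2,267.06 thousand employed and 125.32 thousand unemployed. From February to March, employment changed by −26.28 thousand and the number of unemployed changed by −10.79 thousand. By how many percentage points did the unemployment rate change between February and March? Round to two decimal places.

The unemployment rate changed by −0.38 percentage points.

February: labor force = 2,267.06 + 125.32 = 2,392.38; u = 125.32/2,392.38 = 5.24%.
March: labor force = 2,240.78 + 114.53 = 2,355.31; u = 114.53/2,355.31 = 4.86%.
Change = 4.86% − 5.24% = −0.38 pp.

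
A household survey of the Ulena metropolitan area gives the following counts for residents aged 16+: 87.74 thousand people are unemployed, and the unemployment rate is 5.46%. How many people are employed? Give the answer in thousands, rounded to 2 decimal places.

About 1,519.22 thousand are employed.

Labor force = U / u = 87.74 / 0.0546 ≈ 1,606.96 thousand.
Employed = labor force − unemployed = 1,606.96 − 87.74 = 1,519.22 thousand.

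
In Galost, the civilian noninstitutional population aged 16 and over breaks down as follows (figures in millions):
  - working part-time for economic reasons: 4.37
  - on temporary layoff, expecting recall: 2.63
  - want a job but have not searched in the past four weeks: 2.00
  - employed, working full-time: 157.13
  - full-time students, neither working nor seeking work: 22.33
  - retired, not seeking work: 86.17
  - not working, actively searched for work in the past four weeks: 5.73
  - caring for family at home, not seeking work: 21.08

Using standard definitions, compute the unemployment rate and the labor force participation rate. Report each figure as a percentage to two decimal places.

Unemployment rate ≈ 4.92%; labor force participation rate ≈ 56.35%.

Employed = 4.37 + 157.13 = 161.50 million (anyone who worked, including part-time for economic reasons, counts as employed).
Unemployed = 2.63 + 5.73 = 8.36 million (jobless and actively searching, or on temporary layoff).
Labor force = 161.50 + 8.36 = 169.86 million.
Not in labor force = 2.00 + 22.33 + 86.17 + 21.08 = 131.58 million (those not working and not actively searching are outside the labor force — including those who want a job but have given up searching).
Civilian working-age population = 169.86 + 131.58 = 301.44 million.
Unemployment rate = 8.36 / 169.86 = 4.92%.
Labor force participation rate = 169.86 / 301.44 = 56.35%.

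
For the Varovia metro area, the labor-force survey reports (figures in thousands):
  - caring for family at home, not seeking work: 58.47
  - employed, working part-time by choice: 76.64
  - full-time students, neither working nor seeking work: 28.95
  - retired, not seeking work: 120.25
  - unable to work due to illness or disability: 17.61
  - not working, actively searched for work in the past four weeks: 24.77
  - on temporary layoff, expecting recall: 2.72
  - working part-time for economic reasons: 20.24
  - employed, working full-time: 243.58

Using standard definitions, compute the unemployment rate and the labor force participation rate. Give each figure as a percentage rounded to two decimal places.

Unemployment rate ≈ 7.47%; labor force participation rate ≈ 62.02%.

Employed = 76.64 + 20.24 + 243.58 = 340.46 thousand (anyone who worked, including part-time for economic reasons, counts as employed).
Unemployed = 24.77 + 2.72 = 27.49 thousand (jobless and actively searching, or on temporary layoff).
Labor force = 340.46 + 27.49 = 367.95 thousand.
Not in labor force = 58.47 + 28.95 + 120.25 + 17.61 = 225.28 thousand (those not working and not actively searching are outside the labor force).
Civilian working-age population = 367.95 + 225.28 = 593.23 thousand.
Unemployment rate = 27.49 / 367.95 = 7.47%.
Labor force participation rate = 367.95 / 593.23 = 62.02%.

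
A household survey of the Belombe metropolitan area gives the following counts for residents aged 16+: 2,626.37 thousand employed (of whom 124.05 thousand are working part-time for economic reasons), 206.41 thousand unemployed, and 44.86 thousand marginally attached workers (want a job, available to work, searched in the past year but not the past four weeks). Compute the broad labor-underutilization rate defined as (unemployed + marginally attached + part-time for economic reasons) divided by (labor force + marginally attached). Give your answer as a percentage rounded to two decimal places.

Labor force = 2,626.37 + 206.41 = 2,832.78 thousand.
Numerator = 206.41 + 44.86 + 124.05 = 375.32 thousand.
Denominator = 2,832.78 + 44.86 = 2,877.64 thousand.
Broad rate = 375.32 / 2,877.64 = 13.04%.

Broad underutilization rate ≈ 13.04%.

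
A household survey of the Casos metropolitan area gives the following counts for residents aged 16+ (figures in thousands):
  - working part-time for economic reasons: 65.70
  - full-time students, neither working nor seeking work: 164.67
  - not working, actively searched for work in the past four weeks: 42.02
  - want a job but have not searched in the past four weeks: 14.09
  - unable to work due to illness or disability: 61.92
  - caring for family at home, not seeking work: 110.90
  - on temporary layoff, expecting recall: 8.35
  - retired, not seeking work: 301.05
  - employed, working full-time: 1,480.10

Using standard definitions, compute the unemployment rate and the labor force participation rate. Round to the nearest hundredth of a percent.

Unemployment rate ≈ 3.16%; labor force participation rate ≈ 70.98%.

Employed = 65.70 + 1,480.10 = 1,545.80 thousand (anyone who worked, including part-time for economic reasons, counts as employed).
Unemployed = 42.02 + 8.35 = 50.37 thousand (jobless and actively searching, or on temporary layoff).
Labor force = 1,545.80 + 50.37 = 1,596.17 thousand.
Not in labor force = 164.67 + 14.09 + 61.92 + 110.90 + 301.05 = 652.63 thousand (those not working and not actively searching are outside the labor force — including those who want a job but have given up searching).
Civilian working-age population = 1,596.17 + 652.63 = 2,248.80 thousand.
Unemployment rate = 50.37 / 1,596.17 = 3.16%.
Labor force participation rate = 1,596.17 / 2,248.80 = 70.98%.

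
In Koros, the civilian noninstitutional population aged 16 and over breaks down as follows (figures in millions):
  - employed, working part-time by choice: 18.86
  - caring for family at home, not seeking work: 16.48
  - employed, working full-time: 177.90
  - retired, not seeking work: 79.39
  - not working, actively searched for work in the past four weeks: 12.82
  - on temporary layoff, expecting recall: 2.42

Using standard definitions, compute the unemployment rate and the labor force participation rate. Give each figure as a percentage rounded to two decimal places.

Employed = 18.86 + 177.90 = 196.76 million.
Unemployed = 12.82 + 2.42 = 15.24 million (jobless and actively searching, or on temporary layoff).
Labor force = 196.76 + 15.24 = 212.00 million.
Not in labor force = 16.48 + 79.39 = 95.87 million (those not working and not actively searching are outside the labor force).
Civilian working-age population = 212.00 + 95.87 = 307.87 million.
Unemployment rate = 15.24 / 212.00 = 7.19%.
Labor force participation rate = 212.00 / 307.87 = 68.86%.

Unemployment rate ≈ 7.19%; labor force participation rate ≈ 68.86%.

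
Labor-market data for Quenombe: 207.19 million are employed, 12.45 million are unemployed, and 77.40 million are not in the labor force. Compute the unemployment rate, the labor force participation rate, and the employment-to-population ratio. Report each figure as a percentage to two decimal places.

Labor force = employed + unemployed = 207.19 + 12.45 = 219.64 million.
Working-age population = 219.64 + 77.40 = 297.04 million.
Unemployment rate = 12.45 / 219.64 = 5.67%.
Labor force participation rate = 219.64 / 297.04 = 73.94%.
Employment-population ratio = 207.19 / 297.04 = 69.75%.

Unemployment rate ≈ 5.67%; labor force participation rate ≈ 73.94%; employment-population ratio ≈ 69.75%.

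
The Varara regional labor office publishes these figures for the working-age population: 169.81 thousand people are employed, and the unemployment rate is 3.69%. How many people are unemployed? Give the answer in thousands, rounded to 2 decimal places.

About 6.51 thousand are unemployed.

Let U be the number unemployed. The labor force is E + U, and U/(E+U) = 0.0369.
So U = 0.0369 × 169.81 / (1 − 0.0369) = 6.2660 / 0.9631 ≈ 6.51 thousand.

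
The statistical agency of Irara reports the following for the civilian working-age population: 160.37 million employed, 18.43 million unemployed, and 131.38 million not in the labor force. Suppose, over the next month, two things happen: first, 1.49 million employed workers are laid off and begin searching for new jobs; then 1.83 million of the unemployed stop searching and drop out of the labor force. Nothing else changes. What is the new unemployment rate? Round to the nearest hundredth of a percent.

Initially, labor force = 160.37 + 18.43 = 178.80 million, so u = 18.43/178.80 = 10.31%.
After the first change, employed falls and unemployed rises by 1.49; labor force unchanged → E = 158.88, U = 19.92, labor force = 178.80 million.
After the second change, unemployed and labor force both fall by 1.83 → E = 158.88, U = 18.09, labor force = 176.97 million.
New unemployment rate = 18.09 / 176.97 = 10.22%.

New unemployment rate ≈ 10.22%.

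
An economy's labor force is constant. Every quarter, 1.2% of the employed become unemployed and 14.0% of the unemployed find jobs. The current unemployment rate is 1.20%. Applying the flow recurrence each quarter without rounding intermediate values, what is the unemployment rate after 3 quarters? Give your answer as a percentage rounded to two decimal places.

With a fixed labor force, u_{t+1} = u_t + s·(1−u_t) − f·u_t = u_t·(1−s−f) + s.
Here 1−s−f = 0.848 and s = 0.012.
u_1 = 0.012000 × 0.848 + 0.012 = 0.022176.
u_2 = 0.022176 × 0.848 + 0.012 = 0.030805.
u_3 = 0.030805 × 0.848 + 0.012 = 0.038123.

Unemployment rate after three quarters ≈ 3.81%.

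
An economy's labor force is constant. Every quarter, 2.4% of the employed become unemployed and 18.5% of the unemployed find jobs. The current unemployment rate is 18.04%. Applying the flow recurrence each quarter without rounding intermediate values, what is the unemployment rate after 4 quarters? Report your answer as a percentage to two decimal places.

With a fixed labor force, u_{t+1} = u_t + s·(1−u_t) − f·u_t = u_t·(1−s−f) + s.
Here 1−s−f = 0.791 and s = 0.024.
u_1 = 0.180400 × 0.791 + 0.024 = 0.166696.
u_2 = 0.166696 × 0.791 + 0.024 = 0.155857.
u_3 = 0.155857 × 0.791 + 0.024 = 0.147283.
u_4 = 0.147283 × 0.791 + 0.024 = 0.140501.

Unemployment rate after four quarters ≈ 14.05%.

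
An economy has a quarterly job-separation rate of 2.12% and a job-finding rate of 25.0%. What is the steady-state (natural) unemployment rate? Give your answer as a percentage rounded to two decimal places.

Steady-state unemployment rate ≈ 7.82%.

At steady state the flows balance: s·E = f·U, so U/(E+U) = s/(s+f).
u* = 2.12 / (2.12 + 25.0) = 2.12 / 27.12 = 7.82%.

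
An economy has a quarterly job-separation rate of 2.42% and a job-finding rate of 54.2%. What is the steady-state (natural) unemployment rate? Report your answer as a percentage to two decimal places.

Steady-state unemployment rate ≈ 4.27%.

At steady state the flows balance: s·E = f·U, so U/(E+U) = s/(s+f).
u* = 2.42 / (2.42 + 54.2) = 2.42 / 56.62 = 4.27%.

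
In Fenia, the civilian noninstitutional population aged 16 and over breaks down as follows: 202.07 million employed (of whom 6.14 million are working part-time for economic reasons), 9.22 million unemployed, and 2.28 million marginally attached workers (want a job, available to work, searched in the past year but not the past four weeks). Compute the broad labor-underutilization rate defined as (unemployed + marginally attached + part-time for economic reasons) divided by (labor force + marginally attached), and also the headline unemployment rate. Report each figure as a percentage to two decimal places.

Labor force = 202.07 + 9.22 = 211.29 million.
Numerator = 9.22 + 2.28 + 6.14 = 17.64 million.
Denominator = 211.29 + 2.28 = 213.57 million.
Broad rate = 17.64 / 213.57 = 8.26%.
Headline unemployment rate = 9.22 / 211.29 = 4.36%.

Broad underutilization rate ≈ 8.26%; headline unemployment rate ≈ 4.36%.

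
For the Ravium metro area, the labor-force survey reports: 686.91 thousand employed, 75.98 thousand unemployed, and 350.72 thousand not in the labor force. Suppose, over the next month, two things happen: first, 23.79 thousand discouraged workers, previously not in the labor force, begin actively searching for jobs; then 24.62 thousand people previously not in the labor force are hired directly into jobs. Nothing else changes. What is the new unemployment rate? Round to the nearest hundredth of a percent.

Initially, labor force = 686.91 + 75.98 = 762.89 thousand, so u = 75.98/762.89 = 9.96%.
After the first change, unemployed and labor force both rise by 23.79 → E = 686.91, U = 99.77, labor force = 786.68 thousand.
After the second change, employed and labor force both rise by 24.62; unemployed unchanged → E = 711.53, U = 99.77, labor force = 811.30 thousand.
New unemployment rate = 99.77 / 811.30 = 12.30%.

New unemployment rate ≈ 12.30%.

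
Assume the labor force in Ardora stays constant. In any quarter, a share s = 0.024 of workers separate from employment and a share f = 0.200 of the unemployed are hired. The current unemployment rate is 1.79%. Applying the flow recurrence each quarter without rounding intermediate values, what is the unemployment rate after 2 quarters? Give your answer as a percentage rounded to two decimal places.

Unemployment rate after two quarters ≈ 5.34%.

With a fixed labor force, u_{t+1} = u_t + s·(1−u_t) − f·u_t = u_t·(1−s−f) + s.
Here 1−s−f = 0.776 and s = 0.024.
u_1 = 0.017900 × 0.776 + 0.024 = 0.037890.
u_2 = 0.037890 × 0.776 + 0.024 = 0.053403.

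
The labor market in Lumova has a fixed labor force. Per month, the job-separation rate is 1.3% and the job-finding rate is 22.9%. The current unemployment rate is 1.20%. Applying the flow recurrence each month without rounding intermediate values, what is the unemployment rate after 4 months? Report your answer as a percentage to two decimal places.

Unemployment rate after four months ≈ 3.99%.

With a fixed labor force, u_{t+1} = u_t + s·(1−u_t) − f·u_t = u_t·(1−s−f) + s.
Here 1−s−f = 0.758 and s = 0.013.
u_1 = 0.012000 × 0.758 + 0.013 = 0.022096.
u_2 = 0.022096 × 0.758 + 0.013 = 0.029749.
u_3 = 0.029749 × 0.758 + 0.013 = 0.035550.
u_4 = 0.035550 × 0.758 + 0.013 = 0.039947.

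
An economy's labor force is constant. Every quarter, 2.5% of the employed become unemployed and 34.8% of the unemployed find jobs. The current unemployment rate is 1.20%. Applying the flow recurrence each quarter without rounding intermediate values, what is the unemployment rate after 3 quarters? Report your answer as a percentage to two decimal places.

Unemployment rate after three quarters ≈ 5.35%.

With a fixed labor force, u_{t+1} = u_t + s·(1−u_t) − f·u_t = u_t·(1−s−f) + s.
Here 1−s−f = 0.627 and s = 0.025.
u_1 = 0.012000 × 0.627 + 0.025 = 0.032524.
u_2 = 0.032524 × 0.627 + 0.025 = 0.045393.
u_3 = 0.045393 × 0.627 + 0.025 = 0.053461.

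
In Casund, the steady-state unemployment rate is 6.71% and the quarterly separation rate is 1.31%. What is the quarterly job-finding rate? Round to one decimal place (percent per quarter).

Job-finding rate ≈ 18.2% per quarter.

From u* = s/(s+f): f = s·(1−u)/u.
f = 1.31 × (1 − 0.0671) / 0.0671 = 1.2221 / 0.0671 ≈ 18.2% per quarter.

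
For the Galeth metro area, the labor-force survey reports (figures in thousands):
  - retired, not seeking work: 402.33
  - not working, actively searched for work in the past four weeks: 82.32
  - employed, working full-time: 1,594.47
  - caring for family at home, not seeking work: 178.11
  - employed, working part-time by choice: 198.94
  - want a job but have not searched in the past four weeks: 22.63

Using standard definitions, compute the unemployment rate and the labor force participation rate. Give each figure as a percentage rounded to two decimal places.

Employed = 1,594.47 + 198.94 = 1,793.41 thousand.
Unemployed = 82.32 thousand.
Labor force = 1,793.41 + 82.32 = 1,875.73 thousand.
Not in labor force = 402.33 + 178.11 + 22.63 = 603.07 thousand (those not working and not actively searching are outside the labor force — including those who want a job but have given up searching).
Civilian working-age population = 1,875.73 + 603.07 = 2,478.80 thousand.
Unemployment rate = 82.32 / 1,875.73 = 4.39%.
Labor force participation rate = 1,875.73 / 2,478.80 = 75.67%.

Unemployment rate ≈ 4.39%; labor force participation rate ≈ 75.67%.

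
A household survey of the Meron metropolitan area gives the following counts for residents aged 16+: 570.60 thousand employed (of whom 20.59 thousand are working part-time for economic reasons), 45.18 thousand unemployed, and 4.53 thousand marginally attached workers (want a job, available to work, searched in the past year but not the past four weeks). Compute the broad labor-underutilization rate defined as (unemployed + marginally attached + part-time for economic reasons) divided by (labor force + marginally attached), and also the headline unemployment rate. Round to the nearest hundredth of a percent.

Broad underutilization rate ≈ 11.33%; headline unemployment rate ≈ 7.34%.

Labor force = 570.60 + 45.18 = 615.78 thousand.
Numerator = 45.18 + 4.53 + 20.59 = 70.30 thousand.
Denominator = 615.78 + 4.53 = 620.31 thousand.
Broad rate = 70.30 / 620.31 = 11.33%.
Headline unemployment rate = 45.18 / 615.78 = 7.34%.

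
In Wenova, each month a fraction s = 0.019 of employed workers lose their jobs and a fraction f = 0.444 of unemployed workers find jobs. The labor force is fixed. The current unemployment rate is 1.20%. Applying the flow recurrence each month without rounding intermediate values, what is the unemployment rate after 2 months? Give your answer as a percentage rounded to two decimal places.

With a fixed labor force, u_{t+1} = u_t + s·(1−u_t) − f·u_t = u_t·(1−s−f) + s.
Here 1−s−f = 0.537 and s = 0.019.
u_1 = 0.012000 × 0.537 + 0.019 = 0.025444.
u_2 = 0.025444 × 0.537 + 0.019 = 0.032663.

Unemployment rate after two months ≈ 3.27%.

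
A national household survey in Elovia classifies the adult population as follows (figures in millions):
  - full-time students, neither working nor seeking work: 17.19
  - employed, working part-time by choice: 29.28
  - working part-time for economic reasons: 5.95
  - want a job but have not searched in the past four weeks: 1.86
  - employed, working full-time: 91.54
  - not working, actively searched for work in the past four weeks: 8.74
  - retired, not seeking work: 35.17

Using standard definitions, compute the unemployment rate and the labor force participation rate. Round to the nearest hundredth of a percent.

Employed = 29.28 + 5.95 + 91.54 = 126.77 million (anyone who worked, including part-time for economic reasons, counts as employed).
Unemployed = 8.74 million.
Labor force = 126.77 + 8.74 = 135.51 million.
Not in labor force = 17.19 + 1.86 + 35.17 = 54.22 million (those not working and not actively searching are outside the labor force — including those who want a job but have given up searching).
Civilian working-age population = 135.51 + 54.22 = 189.73 million.
Unemployment rate = 8.74 / 135.51 = 6.45%.
Labor force participation rate = 135.51 / 189.73 = 71.42%.

Unemployment rate ≈ 6.45%; labor force participation rate ≈ 71.42%.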